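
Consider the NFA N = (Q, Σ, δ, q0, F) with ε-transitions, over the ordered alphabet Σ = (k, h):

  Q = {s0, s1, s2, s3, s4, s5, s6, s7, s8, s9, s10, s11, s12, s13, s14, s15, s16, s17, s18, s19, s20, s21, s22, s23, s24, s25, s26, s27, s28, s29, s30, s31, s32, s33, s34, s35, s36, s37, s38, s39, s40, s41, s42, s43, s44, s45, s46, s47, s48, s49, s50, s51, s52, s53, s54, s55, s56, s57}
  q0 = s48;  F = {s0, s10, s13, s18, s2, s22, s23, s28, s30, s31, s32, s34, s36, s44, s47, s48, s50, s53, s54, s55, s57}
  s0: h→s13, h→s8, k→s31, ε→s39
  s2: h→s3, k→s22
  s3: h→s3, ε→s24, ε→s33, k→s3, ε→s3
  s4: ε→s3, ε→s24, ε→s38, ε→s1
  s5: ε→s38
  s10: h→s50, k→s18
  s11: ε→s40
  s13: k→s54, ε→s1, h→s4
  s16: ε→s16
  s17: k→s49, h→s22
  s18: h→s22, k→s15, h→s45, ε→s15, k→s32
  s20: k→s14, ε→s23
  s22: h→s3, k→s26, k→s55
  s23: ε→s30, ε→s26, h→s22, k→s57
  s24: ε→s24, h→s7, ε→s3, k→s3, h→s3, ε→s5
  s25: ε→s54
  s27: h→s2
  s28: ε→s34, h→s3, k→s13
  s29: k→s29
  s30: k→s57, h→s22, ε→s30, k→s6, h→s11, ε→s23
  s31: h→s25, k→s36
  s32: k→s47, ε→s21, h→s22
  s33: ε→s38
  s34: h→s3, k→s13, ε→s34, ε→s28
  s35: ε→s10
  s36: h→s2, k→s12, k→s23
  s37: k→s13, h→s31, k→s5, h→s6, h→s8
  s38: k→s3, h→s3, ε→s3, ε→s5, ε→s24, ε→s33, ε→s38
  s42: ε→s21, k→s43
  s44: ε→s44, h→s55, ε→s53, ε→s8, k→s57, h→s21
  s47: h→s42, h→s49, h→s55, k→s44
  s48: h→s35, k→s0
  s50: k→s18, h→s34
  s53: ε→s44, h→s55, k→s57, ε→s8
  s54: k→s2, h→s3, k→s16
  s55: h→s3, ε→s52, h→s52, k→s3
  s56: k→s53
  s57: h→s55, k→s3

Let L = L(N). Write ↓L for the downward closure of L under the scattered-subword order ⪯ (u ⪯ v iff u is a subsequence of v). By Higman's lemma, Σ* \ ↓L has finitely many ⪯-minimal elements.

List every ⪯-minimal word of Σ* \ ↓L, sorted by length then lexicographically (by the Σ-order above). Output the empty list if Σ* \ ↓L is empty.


|Q|=58, |F|=21, |δ|=113 (40 ε).
min D↑ (19 st, q0=0, F={9}): 0:k→1,h→2 1:k→3,h→4 2:k→5,h→6 3:k→7,h→8 4:k→8,h→9 5:k→10,h→11 6:k→5,h→12 7:k→13,h→14 8:k→14,h→9 9:k→9,h→9 10:k→15,h→11 11:k→16,h→9 12:k→4,h→9 13:k→17,h→11 14:k→11,h→9 15:k→18,h→16 16:k→9,h→9 17:k→9,h→16 18:k→17,h→16 (ε-aug+det+¬).
'khh': run [46, 40, 25, 9] end={s1,s24,s3,s33,s38,s4,s5,s52,s7} — reject; 3/3 single-dels accept.
'hhhh': run [46, 37, 32, 23, 9] end={s1,s24,s3,s33,s38,s4,s5,s52,s7} rej; 4/4 deletions ∈↓L.
'hkhkk': |S_i|=[46, 37, 29, 17, 10, 6] end={s24,s3,s33,s38,s5,s7} rej; 5/5 single-dels accept.
'kkkkkk': run [46, 40, 33, 28, 22, 11, 6] end={s24,s3,s33,s38,s5,s7} rej; 6/6 single-dels accept.
'hkkkhk': |S_i|=[46, 37, 29, 24, 21, 12, 7] end={s24,s3,s33,s38,s43,s5,s7} — reject; 6/6 del acc.
5 words, ⪯-incomp.

min(Σ*\↓L) = [khh, hhhh, hkhkk, kkkkkk, hkkkhk].


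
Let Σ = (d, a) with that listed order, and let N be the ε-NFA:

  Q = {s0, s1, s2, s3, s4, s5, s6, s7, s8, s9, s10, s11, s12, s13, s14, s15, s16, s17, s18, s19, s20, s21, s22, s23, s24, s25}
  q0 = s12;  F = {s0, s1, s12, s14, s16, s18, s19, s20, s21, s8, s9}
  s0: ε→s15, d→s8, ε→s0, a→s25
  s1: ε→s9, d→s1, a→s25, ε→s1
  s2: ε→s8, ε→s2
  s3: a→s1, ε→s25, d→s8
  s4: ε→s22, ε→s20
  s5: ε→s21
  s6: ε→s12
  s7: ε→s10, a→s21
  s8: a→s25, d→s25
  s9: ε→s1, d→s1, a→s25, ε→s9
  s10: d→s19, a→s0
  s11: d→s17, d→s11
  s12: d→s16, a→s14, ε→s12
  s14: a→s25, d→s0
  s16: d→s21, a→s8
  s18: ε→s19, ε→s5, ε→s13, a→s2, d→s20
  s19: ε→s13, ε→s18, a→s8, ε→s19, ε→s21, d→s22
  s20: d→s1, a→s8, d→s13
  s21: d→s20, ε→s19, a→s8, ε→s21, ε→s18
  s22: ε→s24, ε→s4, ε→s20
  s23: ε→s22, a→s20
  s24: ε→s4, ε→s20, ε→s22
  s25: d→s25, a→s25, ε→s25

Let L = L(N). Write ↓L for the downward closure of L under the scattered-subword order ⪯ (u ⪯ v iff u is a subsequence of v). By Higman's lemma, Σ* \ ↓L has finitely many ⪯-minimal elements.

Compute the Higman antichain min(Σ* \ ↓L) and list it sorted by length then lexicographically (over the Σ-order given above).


|Q|=26, |F|=11, |δ|=66 (33 ε).
min D↑ (9 st, q0=0, F={6}): 0:d→1,a→2 1:d→3,a→4 2:d→5,a→6 3:d→7,a→4 4:d→6,a→6 5:d→4,a→6 6:d→6,a→6 7:d→8,a→4 8:d→8,a→6 (ε-aug+det+¬).
'aa': |S_i|=[19, 6, 1] end={s25} rej; 2/2 single-dels accept.
'dad': |S_i|=[19, 17, 3, 1] end={s25} ∉↓L; 3/3 single-dels accept.
'addd': |S_i|=[19, 6, 4, 2, 1] end={s25} rej; 4/4 del acc.
'dddda': |S_i|=[19, 17, 14, 9, 4, 1] end={s25} — reject; 5/5 del acc.
4 minimals (antichain).

min(Σ*\↓L) = [aa, dad, addd, dddda].


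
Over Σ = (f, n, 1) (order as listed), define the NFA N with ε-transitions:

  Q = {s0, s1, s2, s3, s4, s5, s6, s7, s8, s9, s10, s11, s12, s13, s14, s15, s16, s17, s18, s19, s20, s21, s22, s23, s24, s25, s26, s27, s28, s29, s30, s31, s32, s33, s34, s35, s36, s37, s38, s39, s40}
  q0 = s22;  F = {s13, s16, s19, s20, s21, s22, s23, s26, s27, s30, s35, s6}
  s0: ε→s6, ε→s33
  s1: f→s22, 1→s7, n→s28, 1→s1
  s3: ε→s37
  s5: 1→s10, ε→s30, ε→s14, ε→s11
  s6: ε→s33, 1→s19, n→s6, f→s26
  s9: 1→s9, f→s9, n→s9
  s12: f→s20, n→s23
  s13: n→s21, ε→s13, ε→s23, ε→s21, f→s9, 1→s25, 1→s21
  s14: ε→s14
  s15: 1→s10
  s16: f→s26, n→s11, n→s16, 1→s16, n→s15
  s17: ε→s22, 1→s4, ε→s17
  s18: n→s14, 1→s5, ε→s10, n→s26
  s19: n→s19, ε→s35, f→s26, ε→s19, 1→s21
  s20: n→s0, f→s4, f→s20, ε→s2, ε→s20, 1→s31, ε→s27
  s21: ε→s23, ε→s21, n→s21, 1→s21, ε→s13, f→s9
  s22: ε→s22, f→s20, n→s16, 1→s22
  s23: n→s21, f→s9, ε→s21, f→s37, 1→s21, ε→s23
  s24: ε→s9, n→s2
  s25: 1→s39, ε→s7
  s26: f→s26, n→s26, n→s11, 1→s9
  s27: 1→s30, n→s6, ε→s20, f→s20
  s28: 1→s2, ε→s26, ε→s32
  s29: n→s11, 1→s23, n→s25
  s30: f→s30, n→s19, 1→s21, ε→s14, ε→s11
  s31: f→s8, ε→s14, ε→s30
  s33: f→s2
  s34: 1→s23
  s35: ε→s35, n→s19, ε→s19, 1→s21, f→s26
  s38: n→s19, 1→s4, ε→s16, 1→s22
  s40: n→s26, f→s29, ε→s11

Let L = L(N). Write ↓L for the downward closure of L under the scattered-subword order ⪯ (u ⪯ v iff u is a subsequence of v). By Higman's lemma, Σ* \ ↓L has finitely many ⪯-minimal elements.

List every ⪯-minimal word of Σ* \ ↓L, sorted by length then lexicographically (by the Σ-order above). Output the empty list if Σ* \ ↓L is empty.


|Q|=41, |F|=12, |δ|=109 (38 ε).
min D↑ (9 st, q0=0, F={8}): 0:f→1,n→2,1→0 1:f→1,n→3,1→4 2:f→5,n→2,1→2 3:f→5,n→3,1→6 4:f→4,n→6,1→7 5:f→5,n→5,1→8 6:f→5,n→6,1→7 7:f→8,n→7,1→7 8:f→8,n→8,1→8 [Hopcroft].
'nf1': N↓-sim [27, 19, 5, 1] end={s9} ∉↓L; 3/3 deletions ∈↓L.
'f11f': run [27, 23, 16, 8, 2] end={s37,s9} ∉↓L; 4/4 deletions ∈↓L.
2 words, ⪯-incomp.

min(Σ*\↓L) = [nf1, f11f].


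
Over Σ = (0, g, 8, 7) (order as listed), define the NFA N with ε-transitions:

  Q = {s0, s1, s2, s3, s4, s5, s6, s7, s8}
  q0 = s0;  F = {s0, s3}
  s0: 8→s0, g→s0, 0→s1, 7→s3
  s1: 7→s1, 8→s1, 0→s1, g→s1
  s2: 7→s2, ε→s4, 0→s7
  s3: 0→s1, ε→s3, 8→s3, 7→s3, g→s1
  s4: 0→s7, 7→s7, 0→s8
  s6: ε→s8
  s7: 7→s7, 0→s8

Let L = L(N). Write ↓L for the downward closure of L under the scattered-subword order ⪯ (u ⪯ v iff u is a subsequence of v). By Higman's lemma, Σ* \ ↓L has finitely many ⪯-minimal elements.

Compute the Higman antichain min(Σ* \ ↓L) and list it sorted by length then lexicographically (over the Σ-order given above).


|Q|=9, |F|=2, |δ|=22 (3 ε).
min D↑ (3 st, q0=0, F={1}): 0:0→1,g→0,8→0,7→2 1:0→1,g→1,8→1,7→1 2:0→1,g→1,8→2,7→2 [Hopcroft].
'0': |S_i|=[3, 1] end={s1} ∉↓L; 1/1 deletions ∈↓L.
'7g': N↓-sim [3, 2, 1] end={s1} rej; 2/2 del acc.
2 words, ⪯-incomp.

min(Σ*\↓L) = [0, 7g].


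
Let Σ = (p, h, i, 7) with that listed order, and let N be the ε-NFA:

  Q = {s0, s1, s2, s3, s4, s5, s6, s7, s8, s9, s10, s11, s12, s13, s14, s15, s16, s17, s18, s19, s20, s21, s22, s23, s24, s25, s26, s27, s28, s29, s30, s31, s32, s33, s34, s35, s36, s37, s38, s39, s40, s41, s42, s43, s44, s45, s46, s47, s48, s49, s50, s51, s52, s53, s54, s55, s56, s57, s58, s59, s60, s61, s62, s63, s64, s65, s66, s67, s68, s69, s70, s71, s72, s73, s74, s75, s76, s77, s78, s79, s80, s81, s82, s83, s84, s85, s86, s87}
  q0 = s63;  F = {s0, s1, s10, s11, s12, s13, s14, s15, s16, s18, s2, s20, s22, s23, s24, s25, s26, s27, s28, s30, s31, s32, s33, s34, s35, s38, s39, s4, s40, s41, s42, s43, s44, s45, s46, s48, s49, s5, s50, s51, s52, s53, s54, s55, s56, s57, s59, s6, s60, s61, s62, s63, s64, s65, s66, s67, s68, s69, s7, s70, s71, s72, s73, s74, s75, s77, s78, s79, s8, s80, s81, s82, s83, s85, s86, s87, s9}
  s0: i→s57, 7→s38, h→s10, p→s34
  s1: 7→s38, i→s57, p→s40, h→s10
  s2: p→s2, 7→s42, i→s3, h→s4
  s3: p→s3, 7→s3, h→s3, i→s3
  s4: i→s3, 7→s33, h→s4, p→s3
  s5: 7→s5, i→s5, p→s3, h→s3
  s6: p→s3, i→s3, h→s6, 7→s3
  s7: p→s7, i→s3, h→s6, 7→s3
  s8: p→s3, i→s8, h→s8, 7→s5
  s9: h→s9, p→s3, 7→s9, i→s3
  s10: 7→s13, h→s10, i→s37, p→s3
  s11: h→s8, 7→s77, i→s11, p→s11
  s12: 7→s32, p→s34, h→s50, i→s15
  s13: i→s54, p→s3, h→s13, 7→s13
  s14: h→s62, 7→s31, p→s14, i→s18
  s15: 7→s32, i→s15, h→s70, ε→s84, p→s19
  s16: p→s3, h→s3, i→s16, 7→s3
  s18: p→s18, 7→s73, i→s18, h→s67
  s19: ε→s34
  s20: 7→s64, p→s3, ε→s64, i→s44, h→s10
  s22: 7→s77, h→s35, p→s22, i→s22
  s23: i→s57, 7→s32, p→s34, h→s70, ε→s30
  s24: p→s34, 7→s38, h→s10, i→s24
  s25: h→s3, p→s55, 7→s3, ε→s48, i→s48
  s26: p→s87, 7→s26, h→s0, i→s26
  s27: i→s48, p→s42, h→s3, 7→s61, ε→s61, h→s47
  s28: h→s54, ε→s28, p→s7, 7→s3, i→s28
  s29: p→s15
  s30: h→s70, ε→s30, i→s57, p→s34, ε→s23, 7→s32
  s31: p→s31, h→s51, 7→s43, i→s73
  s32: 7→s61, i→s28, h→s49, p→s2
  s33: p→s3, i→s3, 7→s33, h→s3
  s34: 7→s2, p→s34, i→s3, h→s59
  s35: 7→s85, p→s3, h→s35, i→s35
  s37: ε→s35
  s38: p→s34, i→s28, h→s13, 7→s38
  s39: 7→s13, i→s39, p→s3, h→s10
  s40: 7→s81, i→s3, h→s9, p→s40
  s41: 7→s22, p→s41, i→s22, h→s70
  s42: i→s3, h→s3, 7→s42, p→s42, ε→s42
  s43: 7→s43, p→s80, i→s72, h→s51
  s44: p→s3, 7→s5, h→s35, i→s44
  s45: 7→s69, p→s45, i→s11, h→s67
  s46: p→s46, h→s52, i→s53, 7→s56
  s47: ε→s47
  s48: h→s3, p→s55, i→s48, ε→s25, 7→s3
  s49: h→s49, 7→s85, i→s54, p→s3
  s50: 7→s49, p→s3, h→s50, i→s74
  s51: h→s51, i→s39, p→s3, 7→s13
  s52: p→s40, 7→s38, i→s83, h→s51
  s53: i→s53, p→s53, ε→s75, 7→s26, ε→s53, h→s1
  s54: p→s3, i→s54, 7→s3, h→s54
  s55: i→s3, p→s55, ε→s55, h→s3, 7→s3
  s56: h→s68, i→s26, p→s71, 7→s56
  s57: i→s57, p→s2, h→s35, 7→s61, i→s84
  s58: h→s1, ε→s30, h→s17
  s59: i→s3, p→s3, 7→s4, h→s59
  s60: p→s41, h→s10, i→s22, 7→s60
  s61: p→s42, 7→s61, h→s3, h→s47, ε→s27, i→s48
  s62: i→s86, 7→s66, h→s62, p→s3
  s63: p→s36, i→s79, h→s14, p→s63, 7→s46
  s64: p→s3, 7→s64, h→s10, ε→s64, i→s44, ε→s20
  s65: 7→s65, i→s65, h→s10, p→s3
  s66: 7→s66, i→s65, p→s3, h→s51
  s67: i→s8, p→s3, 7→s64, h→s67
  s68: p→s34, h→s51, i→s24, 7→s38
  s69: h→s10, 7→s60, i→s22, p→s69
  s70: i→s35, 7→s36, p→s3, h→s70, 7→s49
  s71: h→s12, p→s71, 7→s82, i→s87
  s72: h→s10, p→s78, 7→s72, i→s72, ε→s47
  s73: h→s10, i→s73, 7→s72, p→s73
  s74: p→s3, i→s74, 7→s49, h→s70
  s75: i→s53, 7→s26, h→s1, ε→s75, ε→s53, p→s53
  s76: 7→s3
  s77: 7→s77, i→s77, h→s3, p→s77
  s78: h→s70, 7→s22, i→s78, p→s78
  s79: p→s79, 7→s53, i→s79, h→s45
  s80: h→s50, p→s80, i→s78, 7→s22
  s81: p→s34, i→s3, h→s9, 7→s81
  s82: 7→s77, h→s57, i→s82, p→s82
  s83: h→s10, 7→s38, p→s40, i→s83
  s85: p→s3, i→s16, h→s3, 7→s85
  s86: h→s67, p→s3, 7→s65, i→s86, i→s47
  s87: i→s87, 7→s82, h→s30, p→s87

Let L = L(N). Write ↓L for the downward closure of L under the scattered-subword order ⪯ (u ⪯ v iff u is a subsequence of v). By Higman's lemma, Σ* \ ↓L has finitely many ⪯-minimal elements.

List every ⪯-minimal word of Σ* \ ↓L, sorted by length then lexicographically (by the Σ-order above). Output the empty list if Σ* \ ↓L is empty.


|Q|=88, |F|=77, |δ|=345 (23 ε).
min D↑ (73 st, q0=0, F={11}): 0:p→0,h→1,i→2,7→3 1:p→1,h→4,i→5,7→6 2:p→2,h→7,i→2,7→8 3:p→3,h→9,i→8,7→10 4:p→11,h→4,i→12,7→13 5:p→5,h→14,i→5,7→15 6:p→6,h→16,i→15,7→17 7:p→7,h→14,i→18,7→19 8:p→8,h→20,i→8,7→21 9:p→22,h→16,i→23,7→24 10:p→25,h→26,i→21,7→10 11:p→11,h→11,i→11,7→11 12:p→11,h→14,i→12,7→27 13:p→11,h→16,i→27,7→13 14:p→11,h→14,i→28,7→29 15:p→15,h→30,i→15,7→31 16:p→11,h→16,i→32,7→33 17:p→34,h→16,i→31,7→17 18:p→18,h→28,i→18,7→35 19:p→19,h→30,i→36,7→37 20:p→22,h→30,i→38,7→24 21:p→39,h→40,i→21,7→21 22:p→22,h→41,i→11,7→42 23:p→22,h→30,i→23,7→24 24:p→43,h→33,i→44,7→24 25:p→25,h→45,i→39,7→46 26:p→43,h→16,i→47,7→24 27:p→11,h→30,i→27,7→27 28:p→11,h→28,i→28,7→48 29:p→11,h→30,i→49,7→29 30:p→11,h→30,i→50,7→33 31:p→51,h→30,i→31,7→31 32:p→11,h→30,i→32,7→33 33:p→11,h→33,i→52,7→33 34:p→34,h→53,i→51,7→36 35:p→35,h→11,i→35,7→35 36:p→36,h→50,i→36,7→35 37:p→54,h→30,i→36,7→37 38:p→55,h→50,i→38,7→56 39:p→39,h→57,i→39,7→46 40:p→43,h→30,i→38,7→24 41:p→11,h→41,i→11,7→41 42:p→43,h→41,i→11,7→42 43:p→43,h→58,i→11,7→55 44:p→59,h→52,i→44,7→11 45:p→43,h→53,i→60,7→61 46:p→46,h→38,i→46,7→35 47:p→43,h→30,i→47,7→24 48:p→11,h→11,i→48,7→48 49:p→11,h→50,i→49,7→48 50:p→11,h→50,i→50,7→62 51:p→51,h→63,i→51,7→36 52:p→11,h→52,i→52,7→11 53:p→11,h→53,i→64,7→65 54:p→54,h→63,i→36,7→36 55:p→55,h→66,i→11,7→67 56:p→67,h→11,i→68,7→56 57:p→43,h→63,i→38,7→61 58:p→11,h→58,i→11,7→66 59:p→59,h→69,i→11,7→11 60:p→43,h→63,i→60,7→61 61:p→55,h→65,i→44,7→56 62:p→11,h→11,i→70,7→62 63:p→11,h→63,i→50,7→65 64:p→11,h→63,i→64,7→65 65:p→11,h→65,i→52,7→62 66:p→11,h→66,i→11,7→71 67:p→67,h→11,i→11,7→67 68:p→72,h→11,i→68,7→11 69:p→11,h→69,i→11,7→11 70:p→11,h→11,i→70,7→11 71:p→11,h→11,i→11,7→71 72:p→72,h→11,i→11,7→11 (ε-aug+det+¬).
'hhp': N↓-sim [83, 73, 31, 1] end={s3} ∉↓L; 3/3 deletions ∈↓L.
'7hpi': N↓-sim [83, 73, 48, 14, 1] end={s3} — reject; 4/4 deletions ∈↓L.
'ihi7h': N↓-sim [83, 68, 50, 27, 13, 2] end={s3,s47} — reject; 5/5 del acc.
'7h7i7': |S_i|=[83, 73, 48, 26, 9, 1] end={s3} rej; 5/5 del acc.
'77p77h': |S_i|=[83, 73, 63, 41, 26, 12, 2] end={s3,s47} — reject; 6/6 deletions ∈↓L.
5 words, ⪯-incomp.

min(Σ*\↓L) = [hhp, 7hpi, ihi7h, 7h7i7, 77p77h].


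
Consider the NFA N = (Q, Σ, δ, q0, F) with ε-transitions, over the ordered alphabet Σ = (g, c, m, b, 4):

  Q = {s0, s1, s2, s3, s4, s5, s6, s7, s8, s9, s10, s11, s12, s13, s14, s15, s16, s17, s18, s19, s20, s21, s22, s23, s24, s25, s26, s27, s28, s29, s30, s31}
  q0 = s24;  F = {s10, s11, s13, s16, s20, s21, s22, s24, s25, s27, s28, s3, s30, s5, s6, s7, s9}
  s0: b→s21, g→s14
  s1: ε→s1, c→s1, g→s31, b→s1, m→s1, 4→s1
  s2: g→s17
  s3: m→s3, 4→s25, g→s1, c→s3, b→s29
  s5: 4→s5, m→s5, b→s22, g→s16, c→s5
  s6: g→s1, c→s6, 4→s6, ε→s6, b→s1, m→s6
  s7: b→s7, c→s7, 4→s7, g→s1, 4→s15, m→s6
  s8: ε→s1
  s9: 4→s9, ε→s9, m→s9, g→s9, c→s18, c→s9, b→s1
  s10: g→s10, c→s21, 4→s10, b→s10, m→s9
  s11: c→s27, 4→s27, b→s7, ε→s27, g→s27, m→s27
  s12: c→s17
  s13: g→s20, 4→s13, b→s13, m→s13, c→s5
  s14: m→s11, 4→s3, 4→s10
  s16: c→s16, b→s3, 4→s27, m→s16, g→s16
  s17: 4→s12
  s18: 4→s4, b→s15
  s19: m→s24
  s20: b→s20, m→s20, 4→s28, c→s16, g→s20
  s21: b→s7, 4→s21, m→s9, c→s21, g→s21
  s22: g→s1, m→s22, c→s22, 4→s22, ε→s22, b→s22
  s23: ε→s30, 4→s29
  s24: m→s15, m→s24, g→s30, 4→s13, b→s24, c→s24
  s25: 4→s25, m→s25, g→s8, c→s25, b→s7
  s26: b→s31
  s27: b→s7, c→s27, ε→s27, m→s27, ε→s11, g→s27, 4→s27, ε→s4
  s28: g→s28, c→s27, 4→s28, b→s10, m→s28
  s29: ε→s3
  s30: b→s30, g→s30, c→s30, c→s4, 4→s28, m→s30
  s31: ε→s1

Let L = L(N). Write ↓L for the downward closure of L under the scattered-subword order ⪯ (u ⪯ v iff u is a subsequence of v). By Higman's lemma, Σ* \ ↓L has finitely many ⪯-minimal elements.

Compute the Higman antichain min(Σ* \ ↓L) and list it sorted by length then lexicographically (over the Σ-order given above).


|Q|=32, |F|=17, |δ|=119 (12 ε).
min D↑ (17 st, q0=0, F={14}): 0:g→1,c→0,m→0,b→0,4→2 1:g→1,c→1,m→1,b→1,4→3 2:g→4,c→5,m→2,b→2,4→2 3:g→3,c→6,m→3,b→7,4→3 4:g→4,c→8,m→4,b→4,4→3 5:g→8,c→5,m→5,b→9,4→5 6:g→6,c→6,m→6,b→10,4→6 7:g→7,c→11,m→12,b→7,4→7 8:g→8,c→8,m→8,b→13,4→6 9:g→14,c→9,m→9,b→9,4→9 10:g→14,c→10,m→15,b→10,4→10 11:g→11,c→11,m→12,b→10,4→11 12:g→12,c→12,m→12,b→14,4→12 13:g→14,c→13,m→13,b→13,4→16 14:g→14,c→14,m→14,b→14,4→14 15:g→14,c→15,m→15,b→14,4→15 16:g→14,c→16,m→16,b→10,4→16 [Hopcroft].
'4cbg': run [24, 22, 18, 10, 3] end={s1,s31,s8} rej; 4/4 deletions ∈↓L.
'g4bmb': run [24, 20, 15, 10, 7, 3] end={s1,s15,s31} rej; 5/5 single-dels accept.
2 minimals (antichain).

Antichain: [4cbg, g4bmb].


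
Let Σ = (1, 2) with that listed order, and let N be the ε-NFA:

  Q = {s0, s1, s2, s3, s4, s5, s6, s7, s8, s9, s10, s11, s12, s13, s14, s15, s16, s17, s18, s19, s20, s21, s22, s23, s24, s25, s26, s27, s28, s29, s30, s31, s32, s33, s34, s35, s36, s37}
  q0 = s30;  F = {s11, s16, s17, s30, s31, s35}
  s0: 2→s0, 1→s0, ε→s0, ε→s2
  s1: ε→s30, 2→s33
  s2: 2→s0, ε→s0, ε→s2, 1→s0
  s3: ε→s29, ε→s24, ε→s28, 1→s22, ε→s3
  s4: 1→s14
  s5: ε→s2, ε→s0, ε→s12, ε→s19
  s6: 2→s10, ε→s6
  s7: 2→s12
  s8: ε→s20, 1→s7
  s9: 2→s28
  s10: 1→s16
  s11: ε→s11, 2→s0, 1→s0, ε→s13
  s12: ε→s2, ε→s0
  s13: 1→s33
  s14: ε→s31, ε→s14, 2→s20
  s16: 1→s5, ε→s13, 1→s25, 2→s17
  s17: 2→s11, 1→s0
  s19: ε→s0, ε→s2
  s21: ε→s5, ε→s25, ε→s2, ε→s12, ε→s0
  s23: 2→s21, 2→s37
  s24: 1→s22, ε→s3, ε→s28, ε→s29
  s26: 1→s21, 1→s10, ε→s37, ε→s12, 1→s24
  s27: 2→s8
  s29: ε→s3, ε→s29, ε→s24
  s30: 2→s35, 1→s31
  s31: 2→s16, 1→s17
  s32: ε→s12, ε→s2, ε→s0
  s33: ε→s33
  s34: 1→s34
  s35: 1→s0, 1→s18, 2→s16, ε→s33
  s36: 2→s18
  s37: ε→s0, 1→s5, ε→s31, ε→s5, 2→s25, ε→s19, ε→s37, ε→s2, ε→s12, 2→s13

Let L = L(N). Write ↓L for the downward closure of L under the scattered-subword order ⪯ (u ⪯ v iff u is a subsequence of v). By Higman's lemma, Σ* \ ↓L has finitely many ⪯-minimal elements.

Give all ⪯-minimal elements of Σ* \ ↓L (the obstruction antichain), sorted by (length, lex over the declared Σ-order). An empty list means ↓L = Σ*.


|Q|=38, |F|=6, |δ|=89 (49 ε).
min D↑ (7 st, q0=0, F={5}): 0:1→1,2→2 1:1→3,2→4 2:1→5,2→4 3:1→5,2→6 4:1→5,2→3 5:1→5,2→5 6:1→5,2→5 (ε-aug+det+¬).
'21': N↓-sim [15, 13, 8] end={s0,s12,s18,s19,s2,s25,s33,s5} rej; 2/2 del acc.
'111': |S_i|=[15, 13, 10, 3] end={s0,s2,s33} rej; 3/3 del acc.
'1122': run [15, 13, 10, 5, 2] end={s0,s2} — reject; 4/4 single-dels accept.
'12222': |S_i|=[15, 13, 11, 6, 5, 2] end={s0,s2} rej; 5/5 del acc.
'22222': run [15, 13, 11, 6, 5, 2] end={s0,s2} ∉↓L; 5/5 del acc.
5 words, ⪯-incomp.

Antichain: [21, 111, 1122, 12222, 22222].


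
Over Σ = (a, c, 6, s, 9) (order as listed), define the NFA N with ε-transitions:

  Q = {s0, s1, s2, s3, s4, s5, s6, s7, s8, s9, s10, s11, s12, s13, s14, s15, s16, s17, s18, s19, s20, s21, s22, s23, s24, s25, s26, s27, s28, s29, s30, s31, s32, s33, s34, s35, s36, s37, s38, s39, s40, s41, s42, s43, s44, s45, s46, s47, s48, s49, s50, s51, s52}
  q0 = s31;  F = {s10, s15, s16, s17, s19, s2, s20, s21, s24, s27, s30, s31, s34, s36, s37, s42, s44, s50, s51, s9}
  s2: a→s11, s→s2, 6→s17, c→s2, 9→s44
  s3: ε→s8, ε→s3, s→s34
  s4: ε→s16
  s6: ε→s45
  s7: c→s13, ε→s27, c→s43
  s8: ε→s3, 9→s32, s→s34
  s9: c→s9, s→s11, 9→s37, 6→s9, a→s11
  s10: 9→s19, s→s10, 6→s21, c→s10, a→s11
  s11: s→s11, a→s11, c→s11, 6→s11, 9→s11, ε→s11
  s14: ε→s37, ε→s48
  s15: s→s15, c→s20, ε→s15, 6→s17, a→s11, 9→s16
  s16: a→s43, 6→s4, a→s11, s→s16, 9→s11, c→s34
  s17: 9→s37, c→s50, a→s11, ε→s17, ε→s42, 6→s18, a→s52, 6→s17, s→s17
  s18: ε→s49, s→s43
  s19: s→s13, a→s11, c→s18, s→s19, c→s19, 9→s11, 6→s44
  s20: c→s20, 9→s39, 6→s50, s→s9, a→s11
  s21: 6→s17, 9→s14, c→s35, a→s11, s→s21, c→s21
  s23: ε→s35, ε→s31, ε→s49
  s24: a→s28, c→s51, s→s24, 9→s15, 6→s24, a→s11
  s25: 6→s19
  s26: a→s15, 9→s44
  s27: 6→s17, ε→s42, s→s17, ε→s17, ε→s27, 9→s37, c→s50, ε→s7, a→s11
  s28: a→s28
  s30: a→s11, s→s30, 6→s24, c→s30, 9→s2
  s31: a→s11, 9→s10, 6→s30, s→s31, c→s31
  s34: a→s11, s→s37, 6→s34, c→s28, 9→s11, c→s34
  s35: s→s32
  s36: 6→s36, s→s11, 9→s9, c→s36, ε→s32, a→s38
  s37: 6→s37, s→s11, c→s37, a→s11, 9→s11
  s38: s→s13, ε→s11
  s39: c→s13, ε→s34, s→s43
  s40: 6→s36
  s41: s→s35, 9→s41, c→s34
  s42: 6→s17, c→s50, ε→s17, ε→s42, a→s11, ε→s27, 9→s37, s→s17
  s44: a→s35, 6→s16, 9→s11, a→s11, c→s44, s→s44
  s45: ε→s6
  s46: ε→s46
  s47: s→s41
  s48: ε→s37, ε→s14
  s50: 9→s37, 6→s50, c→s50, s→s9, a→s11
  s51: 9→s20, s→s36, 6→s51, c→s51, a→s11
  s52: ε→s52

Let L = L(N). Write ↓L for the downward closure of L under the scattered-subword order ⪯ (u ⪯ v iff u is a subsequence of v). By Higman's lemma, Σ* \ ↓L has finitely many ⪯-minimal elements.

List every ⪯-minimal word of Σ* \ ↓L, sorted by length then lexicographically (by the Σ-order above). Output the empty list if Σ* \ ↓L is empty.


|Q|=53, |F|=20, |δ|=164 (31 ε).
min D↑ (19 st, q0=0, F={1}): 0:a→1,c→0,6→2,s→0,9→3 1:a→1,c→1,6→1,s→1,9→1 2:a→1,c→2,6→4,s→2,9→5 3:a→1,c→3,6→6,s→3,9→7 4:a→1,c→8,6→4,s→4,9→9 5:a→1,c→5,6→10,s→5,9→11 6:a→1,c→6,6→10,s→6,9→12 7:a→1,c→7,6→11,s→7,9→1 8:a→1,c→8,6→8,s→13,9→14 9:a→1,c→14,6→10,s→9,9→15 10:a→1,c→16,6→10,s→10,9→12 11:a→1,c→11,6→15,s→11,9→1 12:a→1,c→12,6→12,s→1,9→1 13:a→1,c→13,6→13,s→1,9→17 14:a→1,c→14,6→16,s→17,9→18 15:a→1,c→18,6→15,s→15,9→1 16:a→1,c→16,6→16,s→17,9→12 17:a→1,c→17,6→17,s→1,9→12 18:a→1,c→18,6→18,s→12,9→1 [Hopcroft].
'a': run [35, 8] end={s11,s13,s28,s32,s35,s38,s43,s52} — reject; 1/1 deletions ∈↓L.
'999': N↓-sim [35, 29, 17, 1] end={s11} — reject; 3/3 del acc.
'969s': |S_i|=[35, 29, 23, 4, 1] end={s11} — reject; 4/4 del acc.
'66css': N↓-sim [35, 32, 25, 14, 8, 2] end={s11,s13} rej; 5/5 single-dels accept.
4 words, ⪯-incomp.

Antichain: [a, 999, 969s, 66css].


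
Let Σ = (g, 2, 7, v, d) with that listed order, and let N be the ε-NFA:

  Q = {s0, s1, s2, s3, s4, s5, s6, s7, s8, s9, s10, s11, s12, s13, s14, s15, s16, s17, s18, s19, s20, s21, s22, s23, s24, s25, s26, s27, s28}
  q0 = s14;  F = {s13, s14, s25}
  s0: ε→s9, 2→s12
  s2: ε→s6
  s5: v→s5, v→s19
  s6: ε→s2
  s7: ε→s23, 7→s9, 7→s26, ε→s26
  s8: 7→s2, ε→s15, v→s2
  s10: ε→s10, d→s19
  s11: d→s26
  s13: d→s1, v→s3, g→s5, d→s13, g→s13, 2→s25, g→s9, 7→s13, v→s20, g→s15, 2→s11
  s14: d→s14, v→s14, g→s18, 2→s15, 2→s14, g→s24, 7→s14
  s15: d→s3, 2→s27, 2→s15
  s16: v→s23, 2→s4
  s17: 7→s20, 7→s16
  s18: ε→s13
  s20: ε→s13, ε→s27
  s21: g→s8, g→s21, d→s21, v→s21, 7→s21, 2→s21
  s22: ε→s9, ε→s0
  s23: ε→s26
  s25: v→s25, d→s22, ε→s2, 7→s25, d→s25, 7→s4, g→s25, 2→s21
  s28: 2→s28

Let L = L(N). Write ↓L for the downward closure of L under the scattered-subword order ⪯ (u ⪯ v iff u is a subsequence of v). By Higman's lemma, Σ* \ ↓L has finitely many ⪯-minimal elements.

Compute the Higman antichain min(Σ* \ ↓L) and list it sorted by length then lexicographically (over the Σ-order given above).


|Q|=29, |F|=3, |δ|=62 (14 ε).
min D↑ (4 st, q0=0, F={3}): 0:g→1,2→0,7→0,v→0,d→0 1:g→1,2→2,7→1,v→1,d→1 2:g→2,2→3,7→2,v→2,d→2 3:g→3,2→3,7→3,v→3,d→3 (ε-aug+det+¬).
'g22': N↓-sim [23, 22, 15, 8] end={s12,s15,s2,s21,s27,s3,s6,s8} — reject; 3/3 single-dels accept.
1 minimals (antichain).

Antichain: [g22].


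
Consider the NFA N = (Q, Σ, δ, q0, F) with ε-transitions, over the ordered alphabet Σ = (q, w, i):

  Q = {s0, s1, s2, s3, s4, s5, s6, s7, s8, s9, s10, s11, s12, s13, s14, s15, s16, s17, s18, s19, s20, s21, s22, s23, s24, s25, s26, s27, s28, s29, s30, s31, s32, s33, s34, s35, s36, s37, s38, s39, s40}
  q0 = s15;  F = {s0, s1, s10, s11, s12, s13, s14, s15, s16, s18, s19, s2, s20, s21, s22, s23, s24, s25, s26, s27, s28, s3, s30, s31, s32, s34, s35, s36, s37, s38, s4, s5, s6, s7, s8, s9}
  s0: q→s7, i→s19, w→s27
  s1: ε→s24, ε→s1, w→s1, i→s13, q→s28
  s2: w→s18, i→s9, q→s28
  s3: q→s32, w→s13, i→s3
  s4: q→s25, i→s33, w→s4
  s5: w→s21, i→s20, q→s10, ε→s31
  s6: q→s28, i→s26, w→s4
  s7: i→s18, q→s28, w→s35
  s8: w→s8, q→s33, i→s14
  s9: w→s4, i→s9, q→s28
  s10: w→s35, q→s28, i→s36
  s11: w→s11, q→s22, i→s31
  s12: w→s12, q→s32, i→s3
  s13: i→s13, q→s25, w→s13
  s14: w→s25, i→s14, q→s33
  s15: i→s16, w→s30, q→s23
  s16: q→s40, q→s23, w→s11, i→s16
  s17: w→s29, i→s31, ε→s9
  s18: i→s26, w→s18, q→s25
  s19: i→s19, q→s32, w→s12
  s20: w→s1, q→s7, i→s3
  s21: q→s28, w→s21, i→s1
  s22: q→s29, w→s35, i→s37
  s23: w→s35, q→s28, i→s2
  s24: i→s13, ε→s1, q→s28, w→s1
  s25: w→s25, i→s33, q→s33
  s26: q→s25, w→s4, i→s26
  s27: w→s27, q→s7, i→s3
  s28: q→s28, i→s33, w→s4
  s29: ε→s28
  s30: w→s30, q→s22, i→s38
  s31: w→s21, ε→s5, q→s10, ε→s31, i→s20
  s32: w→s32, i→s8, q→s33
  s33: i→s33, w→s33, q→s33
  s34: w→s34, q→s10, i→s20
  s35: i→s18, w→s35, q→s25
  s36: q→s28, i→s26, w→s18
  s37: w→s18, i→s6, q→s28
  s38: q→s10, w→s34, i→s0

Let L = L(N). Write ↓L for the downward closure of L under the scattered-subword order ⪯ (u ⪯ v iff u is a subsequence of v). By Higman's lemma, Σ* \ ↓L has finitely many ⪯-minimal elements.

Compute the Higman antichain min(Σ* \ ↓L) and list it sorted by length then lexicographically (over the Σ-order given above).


A = [qqi, qwqq, qiiwi, wiiiqq, iwiwqi].

|Q|=41, |F|=36, |δ|=122 (8 ε).
min D↑ (35 st, q0=0, F={11}): 0:q→1,w→2,i→3 1:q→4,w→5,i→6 2:q→7,w→2,i→8 3:q→1,w→9,i→3 4:q→4,w→10,i→11 5:q→12,w→5,i→13 6:q→4,w→13,i→14 7:q→4,w→5,i→15 8:q→16,w→17,i→18 9:q→7,w→9,i→19 10:q→12,w→10,i→11 11:q→11,w→11,i→11 12:q→11,w→12,i→11 13:q→12,w→13,i→20 14:q→4,w→10,i→14 15:q→4,w→13,i→21 16:q→4,w→5,i→22 17:q→16,w→17,i→23 18:q→24,w→25,i→26 19:q→16,w→27,i→23 20:q→12,w→10,i→20 21:q→4,w→10,i→20 22:q→4,w→13,i→20 23:q→24,w→28,i→29 24:q→4,w→5,i→13 25:q→24,w→25,i→29 26:q→30,w→31,i→26 27:q→4,w→27,i→28 28:q→4,w→28,i→32 29:q→30,w→32,i→29 30:q→11,w→30,i→33 31:q→30,w→31,i→29 32:q→12,w→32,i→32 33:q→11,w→33,i→34 34:q→11,w→12,i→34 (ε-aug+det+¬).
'qqi': run [39, 21, 5, 1] end={s33} ∉↓L; 3/3 del acc.
'qwqq': run [39, 21, 9, 2, 1] end={s33} — reject; 4/4 deletions ∈↓L.
'qiiwi': |S_i|=[39, 21, 13, 8, 3, 1] end={s33} rej; 5/5 single-dels accept.
'wiiiqq': |S_i|=[39, 33, 29, 22, 12, 5, 1] end={s33} ∉↓L; 6/6 deletions ∈↓L.
'iwiwqi': N↓-sim [39, 37, 29, 23, 14, 4, 1] end={s33} — reject; 6/6 single-dels accept.
5 minimals (antichain).


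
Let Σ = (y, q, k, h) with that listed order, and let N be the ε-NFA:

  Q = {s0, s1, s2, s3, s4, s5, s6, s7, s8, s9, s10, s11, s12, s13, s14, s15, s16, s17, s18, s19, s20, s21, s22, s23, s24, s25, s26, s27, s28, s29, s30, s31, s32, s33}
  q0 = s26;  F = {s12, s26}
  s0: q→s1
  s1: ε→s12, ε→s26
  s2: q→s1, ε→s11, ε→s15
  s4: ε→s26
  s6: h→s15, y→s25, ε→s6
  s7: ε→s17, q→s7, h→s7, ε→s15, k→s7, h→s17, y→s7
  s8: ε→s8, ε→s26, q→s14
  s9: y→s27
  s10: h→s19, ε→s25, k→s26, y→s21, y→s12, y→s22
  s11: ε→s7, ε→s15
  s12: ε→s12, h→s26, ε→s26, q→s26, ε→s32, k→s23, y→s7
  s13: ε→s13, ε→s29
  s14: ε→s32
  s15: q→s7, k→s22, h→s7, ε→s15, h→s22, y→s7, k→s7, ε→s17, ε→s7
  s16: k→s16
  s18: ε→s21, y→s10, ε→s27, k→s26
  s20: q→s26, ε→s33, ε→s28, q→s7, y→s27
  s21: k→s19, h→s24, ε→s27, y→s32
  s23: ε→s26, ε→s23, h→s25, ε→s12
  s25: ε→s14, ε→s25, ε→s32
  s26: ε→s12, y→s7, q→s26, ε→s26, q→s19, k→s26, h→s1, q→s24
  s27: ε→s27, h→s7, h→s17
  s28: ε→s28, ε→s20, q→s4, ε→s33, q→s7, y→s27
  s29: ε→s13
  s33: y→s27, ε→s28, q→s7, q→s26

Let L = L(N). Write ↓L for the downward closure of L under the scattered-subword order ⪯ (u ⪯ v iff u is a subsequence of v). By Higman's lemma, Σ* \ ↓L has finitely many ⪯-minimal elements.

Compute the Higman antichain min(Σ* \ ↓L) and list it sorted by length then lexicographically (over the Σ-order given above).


min(Σ*\↓L) = [y].

|Q|=34, |F|=2, |δ|=91 (41 ε).
min D↑ (2 st, q0=0, F={1}): 0:y→1,q→0,k→0,h→0 1:y→1,q→1,k→1,h→1.
'y': |S_i|=[13, 4] end={s15,s17,s22,s7} — reject; 1/1 single-dels accept.
1 words, ⪯-incomp.


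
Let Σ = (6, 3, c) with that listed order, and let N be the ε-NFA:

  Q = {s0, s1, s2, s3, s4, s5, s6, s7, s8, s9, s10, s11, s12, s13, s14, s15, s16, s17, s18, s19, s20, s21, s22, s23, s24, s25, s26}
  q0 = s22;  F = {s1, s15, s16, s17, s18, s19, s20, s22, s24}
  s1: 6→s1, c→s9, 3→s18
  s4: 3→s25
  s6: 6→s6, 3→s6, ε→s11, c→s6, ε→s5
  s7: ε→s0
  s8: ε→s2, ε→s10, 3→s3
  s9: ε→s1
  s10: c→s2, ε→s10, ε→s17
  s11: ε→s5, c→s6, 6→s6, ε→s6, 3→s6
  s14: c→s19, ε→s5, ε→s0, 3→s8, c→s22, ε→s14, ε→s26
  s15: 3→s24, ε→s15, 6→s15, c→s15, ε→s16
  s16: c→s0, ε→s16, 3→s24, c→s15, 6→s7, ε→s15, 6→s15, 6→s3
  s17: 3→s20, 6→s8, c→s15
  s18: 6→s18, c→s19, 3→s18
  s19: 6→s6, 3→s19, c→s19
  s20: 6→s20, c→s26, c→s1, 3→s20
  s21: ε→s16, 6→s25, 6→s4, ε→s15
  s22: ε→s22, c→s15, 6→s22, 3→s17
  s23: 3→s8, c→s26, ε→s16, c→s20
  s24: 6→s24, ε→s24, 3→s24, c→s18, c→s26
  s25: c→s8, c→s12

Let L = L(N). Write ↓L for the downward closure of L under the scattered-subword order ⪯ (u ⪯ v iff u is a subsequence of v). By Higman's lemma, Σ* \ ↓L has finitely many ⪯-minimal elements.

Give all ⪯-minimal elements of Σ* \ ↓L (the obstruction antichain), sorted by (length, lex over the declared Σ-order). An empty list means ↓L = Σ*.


Antichain: [c3cc6, 33c3c6].

|Q|=27, |F|=9, |δ|=74 (23 ε).
min D↑ (9 st, q0=0, F={8}): 0:6→0,3→1,c→2 1:6→1,3→3,c→2 2:6→2,3→4,c→2 3:6→3,3→3,c→5 4:6→4,3→4,c→6 5:6→5,3→6,c→5 6:6→6,3→6,c→7 7:6→8,3→7,c→7 8:6→8,3→8,c→8 [Hopcroft].
'c3cc6': N↓-sim [20, 15, 7, 6, 4, 3] end={s11,s5,s6} rej; 5/5 single-dels accept.
'33c3c6': run [20, 19, 11, 8, 5, 4, 3] end={s11,s5,s6} rej; 6/6 single-dels accept.
2 obstructions.


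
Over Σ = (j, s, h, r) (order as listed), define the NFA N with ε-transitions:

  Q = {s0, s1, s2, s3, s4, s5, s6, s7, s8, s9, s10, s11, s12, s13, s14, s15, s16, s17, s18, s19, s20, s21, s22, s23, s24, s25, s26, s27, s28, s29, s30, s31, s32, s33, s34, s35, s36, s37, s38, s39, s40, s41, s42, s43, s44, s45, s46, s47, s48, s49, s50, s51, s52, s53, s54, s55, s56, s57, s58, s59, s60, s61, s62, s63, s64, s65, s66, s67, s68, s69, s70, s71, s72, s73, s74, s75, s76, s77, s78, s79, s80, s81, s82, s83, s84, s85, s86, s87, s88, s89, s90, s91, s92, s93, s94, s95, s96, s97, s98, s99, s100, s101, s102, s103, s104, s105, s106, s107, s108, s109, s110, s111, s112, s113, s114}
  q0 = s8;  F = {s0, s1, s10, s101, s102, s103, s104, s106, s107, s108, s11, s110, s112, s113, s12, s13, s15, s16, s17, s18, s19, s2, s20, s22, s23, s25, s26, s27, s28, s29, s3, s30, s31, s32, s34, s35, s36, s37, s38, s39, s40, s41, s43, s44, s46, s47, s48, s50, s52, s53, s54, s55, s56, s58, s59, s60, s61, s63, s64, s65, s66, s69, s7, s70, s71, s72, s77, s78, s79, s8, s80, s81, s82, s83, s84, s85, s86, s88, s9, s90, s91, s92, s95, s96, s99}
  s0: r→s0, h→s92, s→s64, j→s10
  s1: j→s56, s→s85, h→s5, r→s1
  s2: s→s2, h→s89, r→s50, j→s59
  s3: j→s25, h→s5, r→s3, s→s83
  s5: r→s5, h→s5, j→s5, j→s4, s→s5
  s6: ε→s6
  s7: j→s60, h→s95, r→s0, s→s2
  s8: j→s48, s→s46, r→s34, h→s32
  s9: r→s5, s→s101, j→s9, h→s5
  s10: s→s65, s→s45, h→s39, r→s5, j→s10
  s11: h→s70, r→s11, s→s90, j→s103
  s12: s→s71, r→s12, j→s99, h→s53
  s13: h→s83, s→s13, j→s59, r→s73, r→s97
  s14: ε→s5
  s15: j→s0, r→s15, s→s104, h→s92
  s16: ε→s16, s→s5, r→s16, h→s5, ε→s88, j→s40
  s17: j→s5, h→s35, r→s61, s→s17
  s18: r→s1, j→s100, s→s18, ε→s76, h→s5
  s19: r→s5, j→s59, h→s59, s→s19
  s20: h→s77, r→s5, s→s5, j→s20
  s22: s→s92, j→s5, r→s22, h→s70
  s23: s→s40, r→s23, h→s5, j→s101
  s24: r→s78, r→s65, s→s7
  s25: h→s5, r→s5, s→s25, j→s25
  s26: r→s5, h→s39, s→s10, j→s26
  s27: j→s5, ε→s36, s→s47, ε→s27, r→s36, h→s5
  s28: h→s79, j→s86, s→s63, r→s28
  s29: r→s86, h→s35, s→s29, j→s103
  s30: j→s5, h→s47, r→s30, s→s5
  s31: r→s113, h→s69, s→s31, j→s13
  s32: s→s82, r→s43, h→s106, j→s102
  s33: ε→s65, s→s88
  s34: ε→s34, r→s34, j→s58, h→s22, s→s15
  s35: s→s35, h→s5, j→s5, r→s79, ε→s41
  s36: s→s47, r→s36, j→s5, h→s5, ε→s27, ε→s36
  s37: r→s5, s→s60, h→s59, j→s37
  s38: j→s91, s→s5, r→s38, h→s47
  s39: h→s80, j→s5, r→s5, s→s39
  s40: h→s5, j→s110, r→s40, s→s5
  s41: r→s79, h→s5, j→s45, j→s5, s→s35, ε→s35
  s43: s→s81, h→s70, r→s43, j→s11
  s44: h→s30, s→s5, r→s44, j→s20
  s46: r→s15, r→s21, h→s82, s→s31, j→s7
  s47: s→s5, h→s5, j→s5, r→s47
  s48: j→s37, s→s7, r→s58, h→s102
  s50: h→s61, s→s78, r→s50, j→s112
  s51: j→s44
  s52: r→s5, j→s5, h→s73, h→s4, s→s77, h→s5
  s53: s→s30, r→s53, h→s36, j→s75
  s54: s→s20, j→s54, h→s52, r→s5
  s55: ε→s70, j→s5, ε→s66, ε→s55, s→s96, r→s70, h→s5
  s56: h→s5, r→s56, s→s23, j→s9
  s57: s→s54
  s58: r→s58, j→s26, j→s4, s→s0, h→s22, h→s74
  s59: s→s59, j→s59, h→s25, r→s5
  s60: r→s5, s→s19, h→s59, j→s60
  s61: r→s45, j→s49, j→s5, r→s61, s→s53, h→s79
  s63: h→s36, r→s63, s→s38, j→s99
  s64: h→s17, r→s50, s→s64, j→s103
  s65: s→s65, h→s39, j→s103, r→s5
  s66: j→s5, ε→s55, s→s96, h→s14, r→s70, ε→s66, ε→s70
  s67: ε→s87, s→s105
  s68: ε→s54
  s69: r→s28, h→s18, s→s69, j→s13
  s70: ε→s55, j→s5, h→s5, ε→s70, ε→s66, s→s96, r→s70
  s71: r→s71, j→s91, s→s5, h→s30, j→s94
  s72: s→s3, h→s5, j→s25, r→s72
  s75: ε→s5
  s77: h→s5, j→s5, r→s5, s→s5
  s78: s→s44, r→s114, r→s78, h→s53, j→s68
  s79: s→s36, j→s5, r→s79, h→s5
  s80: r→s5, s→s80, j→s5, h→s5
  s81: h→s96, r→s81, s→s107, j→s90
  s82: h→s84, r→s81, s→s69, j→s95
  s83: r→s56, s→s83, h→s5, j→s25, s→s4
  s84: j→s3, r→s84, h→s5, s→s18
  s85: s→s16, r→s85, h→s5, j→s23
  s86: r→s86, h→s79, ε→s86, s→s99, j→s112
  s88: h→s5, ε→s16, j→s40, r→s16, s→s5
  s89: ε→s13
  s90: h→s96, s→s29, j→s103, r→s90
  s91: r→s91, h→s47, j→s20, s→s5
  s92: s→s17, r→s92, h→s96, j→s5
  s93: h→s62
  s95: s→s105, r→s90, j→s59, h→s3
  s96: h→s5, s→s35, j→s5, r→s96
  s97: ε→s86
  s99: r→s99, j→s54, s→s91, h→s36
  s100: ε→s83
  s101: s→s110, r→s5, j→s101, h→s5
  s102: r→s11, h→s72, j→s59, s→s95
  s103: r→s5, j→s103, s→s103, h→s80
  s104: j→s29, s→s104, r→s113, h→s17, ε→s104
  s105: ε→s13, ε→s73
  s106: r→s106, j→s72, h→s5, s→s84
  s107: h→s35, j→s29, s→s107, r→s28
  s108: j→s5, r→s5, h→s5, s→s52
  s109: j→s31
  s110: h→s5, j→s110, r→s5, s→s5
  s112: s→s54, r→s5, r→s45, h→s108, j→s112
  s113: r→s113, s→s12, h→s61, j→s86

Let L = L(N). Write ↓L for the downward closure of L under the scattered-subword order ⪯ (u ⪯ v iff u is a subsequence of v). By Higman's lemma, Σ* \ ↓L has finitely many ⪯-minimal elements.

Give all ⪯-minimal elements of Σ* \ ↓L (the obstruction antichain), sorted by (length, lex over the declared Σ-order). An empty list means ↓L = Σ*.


|Q|=115, |F|=85, |δ|=401 (33 ε).
min D↑ (81 st, q0=0, F={17}): 0:j→1,s→2,h→3,r→4 1:j→5,s→6,h→7,r→8 2:j→6,s→9,h→10,r→11 3:j→7,s→10,h→12,r→13 4:j→8,s→11,h→14,r→4 5:j→5,s→15,h→16,r→17 6:j→15,s→18,h→19,r→20 7:j→16,s→19,h→21,r→22 8:j→23,s→20,h→14,r→8 9:j→24,s→9,h→25,r→26 10:j→19,s→25,h→27,r→28 11:j→20,s→29,h→30,r→11 12:j→21,s→27,h→17,r→12 13:j→22,s→28,h→31,r→13 14:j→17,s→30,h→31,r→14 15:j→15,s→32,h→16,r→17 16:j→16,s→16,h→33,r→17 17:j→17,s→17,h→17,r→17 18:j→16,s→18,h→24,r→34 19:j→16,s→24,h→35,r→36 20:j→37,s→38,h→30,r→20 21:j→33,s→35,h→17,r→21 22:j→39,s→36,h→31,r→22 23:j→23,s→37,h→40,r→17 24:j→16,s→24,h→41,r→42 25:j→24,s→25,h→43,r→44 26:j→42,s→45,h→46,r→26 27:j→35,s→43,h→17,r→27 28:j→36,s→47,h→48,r→28 29:j→49,s→29,h→50,r→26 30:j→17,s→50,h→48,r→30 31:j→17,s→48,h→17,r→31 32:j→16,s→32,h→16,r→17 33:j→33,s→33,h→17,r→17 34:j→51,s→52,h→46,r→34 35:j→33,s→41,h→17,r→35 36:j→39,s→49,h→48,r→36 37:j→37,s→53,h→40,r→17 38:j→39,s→38,h→50,r→34 39:j→39,s→39,h→54,r→17 40:j→17,s→40,h→54,r→17 41:j→33,s→41,h→17,r→55 42:j→51,s→56,h→57,r→42 43:j→41,s→43,h→17,r→58 44:j→42,s→59,h→57,r→44 45:j→56,s→60,h→61,r→45 46:j→17,s→61,h→57,r→46 47:j→49,s→47,h→62,r→44 48:j→17,s→62,h→17,r→48 49:j→39,s→49,h→62,r→42 50:j→17,s→50,h→62,r→46 51:j→51,s→63,h→64,r→17 52:j→63,s→65,h→61,r→52 53:j→39,s→53,h→40,r→17 54:j→17,s→54,h→17,r→17 55:j→66,s→67,h→17,r→55 56:j→63,s→68,h→69,r→56 57:j→17,s→69,h→17,r→57 58:j→55,s→70,h→17,r→58 59:j→56,s→71,h→69,r→59 60:j→68,s→17,h→72,r→60 61:j→17,s→72,h→69,r→61 62:j→17,s→62,h→17,r→57 63:j→63,s→73,h→74,r→17 64:j→17,s→74,h→17,r→17 65:j→73,s→17,h→72,r→65 66:j→66,s→75,h→17,r→17 67:j→75,s→76,h→17,r→67 68:j→73,s→17,h→77,r→68 69:j→17,s→77,h→17,r→69 70:j→67,s→78,h→17,r→70 71:j→68,s→17,h→77,r→71 72:j→17,s→17,h→77,r→72 73:j→73,s→17,h→79,r→17 74:j→17,s→79,h→17,r→17 75:j→75,s→80,h→17,r→17 76:j→80,s→17,h→17,r→76 77:j→17,s→17,h→17,r→77 78:j→76,s→17,h→17,r→78 79:j→17,s→17,h→17,r→17 80:j→80,s→17,h→17,r→17.
'jjr': N↓-sim [102, 75, 27, 3] end={s4,s45,s5} ∉↓L; 3/3 single-dels accept.
'hhh': |S_i|=[102, 74, 38, 4] end={s14,s4,s5,s73} — reject; 3/3 deletions ∈↓L.
'rhj': N↓-sim [102, 84, 29, 5] end={s4,s45,s49,s5,s75} — reject; 3/3 del acc.
'ssjhh': run [102, 84, 69, 38, 22, 3] end={s4,s5,s73} — reject; 5/5 deletions ∈↓L.
'ssrsss': N↓-sim [102, 84, 69, 45, 31, 15, 2] end={s4,s5} ∉↓L; 6/6 del acc.
5 words, ⪯-incomp.

Antichain: [jjr, hhh, rhj, ssjhh, ssrsss].
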